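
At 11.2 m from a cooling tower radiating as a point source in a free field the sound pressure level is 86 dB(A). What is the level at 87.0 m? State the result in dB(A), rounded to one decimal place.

For a point source, L₂ = L₁ − 20·log₁₀(r₂/r₁).
L₂ = 86 − 20·log₁₀(87.0/11.2) = 86 − 17.806 = 68.19 dB(A).

68.2 dB(A)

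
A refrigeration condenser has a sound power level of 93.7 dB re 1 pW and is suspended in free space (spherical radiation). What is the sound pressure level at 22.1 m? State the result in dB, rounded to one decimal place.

55.8 dB

The power spreads over a sphere of area 4π·r², so L_p = L_w − 10·log₁₀(4π·r²).
4π·r² = 6138 m², 10·log₁₀ of that is 37.880 dB.
L_p = 93.7 − 37.880 = 55.82 dB.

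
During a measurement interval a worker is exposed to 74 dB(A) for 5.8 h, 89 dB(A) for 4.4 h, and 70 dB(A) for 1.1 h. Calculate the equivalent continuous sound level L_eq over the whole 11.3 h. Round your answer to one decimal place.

Weight each interval's intensity by its duration and average over T = 11.3 h:
Σ tᵢ·10^(Lᵢ/10) = 5.8·10^(74/10) + 4.4·10^(89/10) + 1.1·10^(70/10) = 3.652e+09.
L_eq = 10·log₁₀(3.652e+09/11.3) = 85.09 dB(A).

85.1 dB(A)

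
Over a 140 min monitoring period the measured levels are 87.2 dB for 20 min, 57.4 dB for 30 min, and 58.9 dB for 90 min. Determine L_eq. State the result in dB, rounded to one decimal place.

78.8 dB

Weight each interval's intensity by its duration and average over T = 140 min:
Σ tᵢ·10^(Lᵢ/10) = 20·10^(87.2/10) + 30·10^(57.4/10) + 90·10^(58.9/10) = 1.058e+10.
L_eq = 10·log₁₀(1.058e+10/140) = 78.78 dB.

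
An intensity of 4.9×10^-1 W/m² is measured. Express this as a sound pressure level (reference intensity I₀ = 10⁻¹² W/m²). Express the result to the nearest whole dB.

117 dB

L = 10·log₁₀(I/I₀) = 10·log₁₀(4.9×10^-1/10⁻¹²) = 10·log₁₀(4.9×10^11).
L = 10·(0.6902 + 11) = 116.90 dB.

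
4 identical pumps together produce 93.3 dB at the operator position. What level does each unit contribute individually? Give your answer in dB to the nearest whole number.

87 dB

For N identical incoherent sources L_total = L₁ + 10·log₁₀ N, so L₁ = 93.3 − 10·log₁₀(4) = 93.3 − 6.021.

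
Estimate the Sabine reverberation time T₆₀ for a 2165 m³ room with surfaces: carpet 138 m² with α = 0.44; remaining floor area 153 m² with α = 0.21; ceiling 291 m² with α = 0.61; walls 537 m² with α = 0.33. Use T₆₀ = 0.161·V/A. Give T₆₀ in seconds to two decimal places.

0.78 s

Summing Sᵢαᵢ: 138·0.44 + 153·0.21 + 291·0.61 + 537·0.33 = 447.57 m².
T₆₀ = 0.161·V/A = 0.161·2165/447.57 = 0.779 s.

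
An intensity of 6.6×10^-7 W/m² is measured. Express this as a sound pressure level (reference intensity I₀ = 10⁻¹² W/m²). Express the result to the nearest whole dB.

58 dB

Dividing by I₀ shifts the exponent by 12: I/I₀ = 6.6×10^5.
L = 10·(0.8195 + 5) = 58.20 dB.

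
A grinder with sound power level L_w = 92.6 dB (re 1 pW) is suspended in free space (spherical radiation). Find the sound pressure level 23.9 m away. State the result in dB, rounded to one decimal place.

54.0 dB

The power spreads over a sphere of area 4π·r², so L_p = L_w − 10·log₁₀(4π·r²).
4π·r² = 7178 m², 10·log₁₀ of that is 38.560 dB.
L_p = 92.6 − 38.560 = 54.04 dB.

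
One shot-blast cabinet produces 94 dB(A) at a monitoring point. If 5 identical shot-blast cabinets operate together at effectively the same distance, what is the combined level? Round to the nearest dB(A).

With 5 equal, uncorrelated contributions the intensity is 5× that of one unit, giving a rise of 10·log₁₀ 5.
L_total = 94 + 10·log₁₀(5) = 94 + 6.990 = 100.99 dB(A).

101 dB(A)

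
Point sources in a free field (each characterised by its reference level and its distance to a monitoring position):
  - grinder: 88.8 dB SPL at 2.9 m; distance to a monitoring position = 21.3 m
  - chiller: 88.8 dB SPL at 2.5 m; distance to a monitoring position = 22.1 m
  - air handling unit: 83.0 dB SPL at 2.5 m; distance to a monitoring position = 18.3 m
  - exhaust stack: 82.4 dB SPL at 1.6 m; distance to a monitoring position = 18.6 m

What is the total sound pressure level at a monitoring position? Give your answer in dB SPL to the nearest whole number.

75 dB SPL

Apply inverse-square spreading to bring every level to the receiver, then sum 10^(L/10).
grinder: 88.8 − 20·log₁₀(21.3/2.9) = 88.8 − 17.32 = 71.48 dB SPL.
chiller: 88.8 − 20·log₁₀(22.1/2.5) = 88.8 − 18.93 = 69.87 dB SPL.
air handling unit: 83.0 − 20·log₁₀(18.3/2.5) = 83.0 − 17.29 = 65.71 dB SPL.
exhaust stack: 82.4 − 20·log₁₀(18.6/1.6) = 82.4 − 21.31 = 61.09 dB SPL.
Σ 10^(L/10) = 2.878e+07 → L_total = 10·log₁₀(2.878e+07) = 74.59 dB SPL.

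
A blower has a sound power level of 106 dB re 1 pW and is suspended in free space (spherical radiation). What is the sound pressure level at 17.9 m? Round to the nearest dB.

70 dB

Free-field spherical radiation: L_p = L_w − 10·log₁₀(4π·r²), r = 17.9 m.
4π·r² = 4026 m², 10·log₁₀ of that is 36.049 dB.
L_p = 106 − 36.049 = 69.95 dB.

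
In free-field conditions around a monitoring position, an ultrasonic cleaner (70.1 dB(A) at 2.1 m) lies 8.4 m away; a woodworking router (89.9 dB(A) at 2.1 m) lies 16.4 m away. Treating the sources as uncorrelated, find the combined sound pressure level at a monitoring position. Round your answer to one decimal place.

72.2 dB(A)

First find each source's level at the receiver (point-source: −20·log₁₀(r/r_ref)), then combine on an intensity basis.
ultrasonic cleaner: 70.1 − 20·log₁₀(8.4/2.1) = 70.1 − 12.04 = 58.06 dB(A).
woodworking router: 89.9 − 20·log₁₀(16.4/2.1) = 89.9 − 17.85 = 72.05 dB(A).
Σ 10^(L/10) = 1.666e+07 → L_total = 10·log₁₀(1.666e+07) = 72.22 dB(A).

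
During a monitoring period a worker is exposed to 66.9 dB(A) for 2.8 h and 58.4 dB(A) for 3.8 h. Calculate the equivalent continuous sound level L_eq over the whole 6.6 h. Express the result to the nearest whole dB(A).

64 dB(A)

L_eq = 10·log₁₀[(1/T)·Σ tᵢ·10^(Lᵢ/10)] with T = 6.6 h.
Σ tᵢ·10^(Lᵢ/10) = 2.8·10^(66.9/10) + 3.8·10^(58.4/10) = 1.634e+07.
L_eq = 10·log₁₀(1.634e+07/6.6) = 63.94 dB(A).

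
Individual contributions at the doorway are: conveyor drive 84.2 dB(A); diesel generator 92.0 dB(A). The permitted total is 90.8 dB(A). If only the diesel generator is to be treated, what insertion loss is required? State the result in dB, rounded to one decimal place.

The untreated sources together contribute 10^(84.2/10) = 2.630e+08, i.e. 84.20 dB(A).
To meet 90.8 dB(A) overall, the treated diesel generator may contribute at most 10^(90.8/10) − 2.630e+08 = 9.392e+08, i.e. 89.73 dB(A).
Required insertion loss = 92.0 − 89.73 = 2.27 dB.

2.3 dB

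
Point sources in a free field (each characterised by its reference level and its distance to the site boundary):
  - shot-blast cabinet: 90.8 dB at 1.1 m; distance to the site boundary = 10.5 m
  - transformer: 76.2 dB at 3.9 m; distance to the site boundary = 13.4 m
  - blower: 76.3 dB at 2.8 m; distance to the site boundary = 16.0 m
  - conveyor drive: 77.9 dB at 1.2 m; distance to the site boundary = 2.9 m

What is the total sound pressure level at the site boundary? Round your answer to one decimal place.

74.6 dB

Apply inverse-square spreading to bring every level to the receiver, then sum 10^(L/10).
shot-blast cabinet: 90.8 − 20·log₁₀(10.5/1.1) = 90.8 − 19.60 = 71.20 dB.
transformer: 76.2 − 20·log₁₀(13.4/3.9) = 76.2 − 10.72 = 65.48 dB.
blower: 76.3 − 20·log₁₀(16.0/2.8) = 76.3 − 15.14 = 61.16 dB.
conveyor drive: 77.9 − 20·log₁₀(2.9/1.2) = 77.9 − 7.66 = 70.24 dB.
Σ 10^(L/10) = 2.859e+07 → L_total = 10·log₁₀(2.859e+07) = 74.56 dB.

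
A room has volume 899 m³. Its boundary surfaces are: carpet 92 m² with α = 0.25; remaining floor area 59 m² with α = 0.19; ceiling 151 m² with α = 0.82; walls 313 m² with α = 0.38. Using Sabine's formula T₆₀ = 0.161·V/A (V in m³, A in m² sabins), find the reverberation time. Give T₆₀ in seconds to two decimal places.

Summing Sᵢαᵢ: 92·0.25 + 59·0.19 + 151·0.82 + 313·0.38 = 276.97 m².
T₆₀ = 0.161·V/A = 0.161·899/276.97 = 0.523 s.

0.52 s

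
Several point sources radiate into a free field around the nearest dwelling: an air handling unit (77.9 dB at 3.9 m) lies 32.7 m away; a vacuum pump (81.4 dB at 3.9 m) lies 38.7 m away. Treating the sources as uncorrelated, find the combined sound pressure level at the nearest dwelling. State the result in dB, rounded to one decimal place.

Propagate each source to the receiver with L = L_ref − 20·log₁₀(r/r_ref), then add intensities.
air handling unit: 77.9 − 20·log₁₀(32.7/3.9) = 77.9 − 18.47 = 59.43 dB.
vacuum pump: 81.4 − 20·log₁₀(38.7/3.9) = 81.4 − 19.93 = 61.47 dB.
Σ 10^(L/10) = 2.279e+06 → L_total = 10·log₁₀(2.279e+06) = 63.58 dB.

63.6 dB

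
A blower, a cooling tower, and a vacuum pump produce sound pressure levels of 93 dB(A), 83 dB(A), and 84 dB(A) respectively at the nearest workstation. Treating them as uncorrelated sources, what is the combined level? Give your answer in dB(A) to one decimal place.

Incoherent sources combine by intensity addition: L_total = 10·log₁₀(Σ 10^(L_i/10)).
Σ 10^(L/10) = 10^(93/10) + 10^(83/10) + 10^(84/10) = 2.446e+09.
L_total = 10·log₁₀(2.446e+09) = 93.88 dB(A).

93.9 dB(A)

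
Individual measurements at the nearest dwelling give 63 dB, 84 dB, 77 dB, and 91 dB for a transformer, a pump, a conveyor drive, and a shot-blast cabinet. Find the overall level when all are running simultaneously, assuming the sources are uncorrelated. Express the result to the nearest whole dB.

For uncorrelated sources the intensities add, so convert each level to linear form, sum, and take 10·log₁₀ of the total.
Σ 10^(L/10) = 10^(63/10) + 10^(84/10) + 10^(77/10) + 10^(91/10) = 1.562e+09.
L_total = 10·log₁₀(1.562e+09) = 91.94 dB.

92 dB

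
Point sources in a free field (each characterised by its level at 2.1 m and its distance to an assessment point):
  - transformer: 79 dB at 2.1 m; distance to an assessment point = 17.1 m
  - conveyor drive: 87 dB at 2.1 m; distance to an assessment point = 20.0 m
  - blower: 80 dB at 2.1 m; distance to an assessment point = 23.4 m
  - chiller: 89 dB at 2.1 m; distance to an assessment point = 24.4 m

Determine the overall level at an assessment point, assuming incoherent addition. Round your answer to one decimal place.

71.3 dB

First find each source's level at the receiver (point-source: −20·log₁₀(r/r_ref)), then combine on an intensity basis.
transformer: 79 − 20·log₁₀(17.1/2.1) = 79 − 18.22 = 60.78 dB.
conveyor drive: 87 − 20·log₁₀(20.0/2.1) = 87 − 19.58 = 67.42 dB.
blower: 80 − 20·log₁₀(23.4/2.1) = 80 − 20.94 = 59.06 dB.
chiller: 89 − 20·log₁₀(24.4/2.1) = 89 − 21.30 = 67.70 dB.
Σ 10^(L/10) = 1.341e+07 → L_total = 10·log₁₀(1.341e+07) = 71.28 dB.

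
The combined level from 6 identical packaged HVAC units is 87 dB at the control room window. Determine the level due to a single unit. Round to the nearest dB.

6 equal contributions raise the level by 10·log₁₀ 6 = 7.782 dB, so each unit alone gives 87 − 7.782.

79 dB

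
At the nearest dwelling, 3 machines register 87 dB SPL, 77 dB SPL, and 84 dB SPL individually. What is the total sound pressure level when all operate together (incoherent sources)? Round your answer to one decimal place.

89.0 dB SPL

For uncorrelated sources the intensities add, so convert each level to linear form, sum, and take 10·log₁₀ of the total.
Σ 10^(L/10) = 10^(87/10) + 10^(77/10) + 10^(84/10) = 8.025e+08.
L_total = 10·log₁₀(8.025e+08) = 89.04 dB SPL.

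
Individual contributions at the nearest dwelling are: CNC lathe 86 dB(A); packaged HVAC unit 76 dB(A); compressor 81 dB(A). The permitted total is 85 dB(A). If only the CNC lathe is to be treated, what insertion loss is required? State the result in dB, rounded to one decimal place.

Everything except the CNC lathe sums to 10^(76/10) + 10^(81/10) = 1.657e+08 in linear terms, 82.19 dB(A).
The limit corresponds to 10^(85/10) = 3.162e+08; subtracting the fixed part leaves 1.505e+08 for the CNC lathe, i.e. 81.78 dB(A).
So the CNC lathe must be reduced from 86 to 81.78 dB(A): IL = 4.22 dB.

4.2 dB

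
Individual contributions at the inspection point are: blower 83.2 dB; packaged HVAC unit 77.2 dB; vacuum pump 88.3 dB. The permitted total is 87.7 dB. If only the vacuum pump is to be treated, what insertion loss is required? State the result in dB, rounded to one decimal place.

Fixed contribution from the other sources: Σ 10^(L/10) = 10^(83.2/10) + 10^(77.2/10) = 2.614e+08 (84.17 dB).
To meet 87.7 dB overall, the treated vacuum pump may contribute at most 10^(87.7/10) − 2.614e+08 = 3.274e+08, i.e. 85.15 dB.
Required insertion loss = 88.3 − 85.15 = 3.15 dB.

3.1 dB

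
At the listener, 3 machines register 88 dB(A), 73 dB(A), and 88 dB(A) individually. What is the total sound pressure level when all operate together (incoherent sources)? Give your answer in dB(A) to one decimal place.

For uncorrelated sources the intensities add, so convert each level to linear form, sum, and take 10·log₁₀ of the total.
Σ 10^(L/10) = 10^(88/10) + 10^(73/10) + 10^(88/10) = 1.282e+09.
L_total = 10·log₁₀(1.282e+09) = 91.08 dB(A).

91.1 dB(A)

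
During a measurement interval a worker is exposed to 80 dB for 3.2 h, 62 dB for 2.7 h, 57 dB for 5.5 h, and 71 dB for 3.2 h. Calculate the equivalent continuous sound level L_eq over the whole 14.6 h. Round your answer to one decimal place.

74.0 dB

Weight each interval's intensity by its duration and average over T = 14.6 h:
Σ tᵢ·10^(Lᵢ/10) = 3.2·10^(80/10) + 2.7·10^(62/10) + 5.5·10^(57/10) + 3.2·10^(71/10) = 3.673e+08.
L_eq = 10·log₁₀(3.673e+08/14.6) = 74.01 dB.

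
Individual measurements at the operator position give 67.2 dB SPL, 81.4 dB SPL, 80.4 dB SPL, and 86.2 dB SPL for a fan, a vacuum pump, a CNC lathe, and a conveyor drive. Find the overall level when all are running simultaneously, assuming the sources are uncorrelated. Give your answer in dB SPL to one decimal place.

For uncorrelated sources the intensities add, so convert each level to linear form, sum, and take 10·log₁₀ of the total.
Σ 10^(L/10) = 10^(67.2/10) + 10^(81.4/10) + 10^(80.4/10) + 10^(86.2/10) = 6.698e+08.
L_total = 10·log₁₀(6.698e+08) = 88.26 dB SPL.

88.3 dB SPL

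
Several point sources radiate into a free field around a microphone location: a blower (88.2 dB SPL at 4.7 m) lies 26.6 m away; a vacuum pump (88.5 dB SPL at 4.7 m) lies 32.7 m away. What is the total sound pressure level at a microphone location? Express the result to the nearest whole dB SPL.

75 dB SPL

Propagate each source to the receiver with L = L_ref − 20·log₁₀(r/r_ref), then add intensities.
blower: 88.2 − 20·log₁₀(26.6/4.7) = 88.2 − 15.06 = 73.14 dB SPL.
vacuum pump: 88.5 − 20·log₁₀(32.7/4.7) = 88.5 − 16.85 = 71.65 dB SPL.
Σ 10^(L/10) = 3.525e+07 → L_total = 10·log₁₀(3.525e+07) = 75.47 dB SPL.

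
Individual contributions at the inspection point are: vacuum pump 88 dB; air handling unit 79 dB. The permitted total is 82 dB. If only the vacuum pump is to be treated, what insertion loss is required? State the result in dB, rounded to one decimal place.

Fixed contribution from the other source: Σ 10^(L/10) = 10^(79/10) = 7.943e+07 (79.00 dB).
The limit corresponds to 10^(82/10) = 1.585e+08; subtracting the fixed part leaves 7.906e+07 for the vacuum pump, i.e. 78.98 dB.
Required insertion loss = 88 − 78.98 = 9.02 dB.

9.0 dB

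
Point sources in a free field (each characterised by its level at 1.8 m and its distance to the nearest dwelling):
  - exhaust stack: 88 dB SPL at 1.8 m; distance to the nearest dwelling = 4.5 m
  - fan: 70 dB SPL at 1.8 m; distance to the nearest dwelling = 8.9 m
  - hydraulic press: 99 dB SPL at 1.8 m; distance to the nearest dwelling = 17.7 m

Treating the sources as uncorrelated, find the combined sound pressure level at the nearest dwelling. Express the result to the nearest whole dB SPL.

83 dB SPL

First find each source's level at the receiver (point-source: −20·log₁₀(r/r_ref)), then combine on an intensity basis.
exhaust stack: 88 − 20·log₁₀(4.5/1.8) = 88 − 7.96 = 80.04 dB SPL.
fan: 70 − 20·log₁₀(8.9/1.8) = 70 − 13.88 = 56.12 dB SPL.
hydraulic press: 99 − 20·log₁₀(17.7/1.8) = 99 − 19.85 = 79.15 dB SPL.
Σ 10^(L/10) = 1.835e+08 → L_total = 10·log₁₀(1.835e+08) = 82.64 dB SPL.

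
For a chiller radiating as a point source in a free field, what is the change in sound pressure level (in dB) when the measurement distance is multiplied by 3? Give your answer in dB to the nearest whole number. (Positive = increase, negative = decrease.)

-10 dB

A point source loses 6 dB per doubling of distance; generally ΔL = −20·log₁₀(r₂/r₁).
ΔL = −20·log₁₀(3) = -9.54 dB.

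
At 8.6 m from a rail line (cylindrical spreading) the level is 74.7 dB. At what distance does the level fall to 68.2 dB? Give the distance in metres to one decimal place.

38.4 m

Line-source spreading drops the level by 10·log₁₀(r₂/r₁); inverting, r₂/r₁ = 10^(ΔL/10).
r₂ = 8.6·10^((74.7−68.2)/10) = 8.6·10^(6.5/10) = 38.41 m.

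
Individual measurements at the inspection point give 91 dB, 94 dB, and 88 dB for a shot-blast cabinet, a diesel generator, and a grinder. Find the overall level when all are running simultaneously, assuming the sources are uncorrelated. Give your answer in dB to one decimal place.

Incoherent sources combine by intensity addition: L_total = 10·log₁₀(Σ 10^(L_i/10)).
Σ 10^(L/10) = 10^(91/10) + 10^(94/10) + 10^(88/10) = 4.402e+09.
L_total = 10·log₁₀(4.402e+09) = 96.44 dB.

96.4 dB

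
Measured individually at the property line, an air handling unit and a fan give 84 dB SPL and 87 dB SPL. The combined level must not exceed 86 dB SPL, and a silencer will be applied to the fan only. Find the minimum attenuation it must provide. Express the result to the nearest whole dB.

Everything except the fan sums to 10^(84/10) = 2.512e+08 in linear terms, 84.00 dB SPL.
The limit corresponds to 10^(86/10) = 3.981e+08; subtracting the fixed part leaves 1.469e+08 for the fan, i.e. 81.67 dB SPL.
Required insertion loss = 87 − 81.67 = 5.33 dB.

5 dB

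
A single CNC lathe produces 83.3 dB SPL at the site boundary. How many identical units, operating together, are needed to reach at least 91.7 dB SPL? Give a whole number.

Need L₁ + 10·log₁₀ N ≥ 91.7, i.e. log₁₀ N ≥ 0.84.
N ≥ 10^(8.4/10) = 6.918, so N = 7.

7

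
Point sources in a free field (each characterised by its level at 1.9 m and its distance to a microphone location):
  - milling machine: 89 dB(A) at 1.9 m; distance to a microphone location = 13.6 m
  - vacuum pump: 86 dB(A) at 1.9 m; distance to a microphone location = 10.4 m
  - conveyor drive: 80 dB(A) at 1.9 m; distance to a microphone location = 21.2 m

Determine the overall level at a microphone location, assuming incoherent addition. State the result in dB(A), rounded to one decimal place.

74.7 dB(A)

Propagate each source to the receiver with L = L_ref − 20·log₁₀(r/r_ref), then add intensities.
milling machine: 89 − 20·log₁₀(13.6/1.9) = 89 − 17.10 = 71.90 dB(A).
vacuum pump: 86 − 20·log₁₀(10.4/1.9) = 86 − 14.77 = 71.23 dB(A).
conveyor drive: 80 − 20·log₁₀(21.2/1.9) = 80 − 20.95 = 59.05 dB(A).
Σ 10^(L/10) = 2.959e+07 → L_total = 10·log₁₀(2.959e+07) = 74.71 dB(A).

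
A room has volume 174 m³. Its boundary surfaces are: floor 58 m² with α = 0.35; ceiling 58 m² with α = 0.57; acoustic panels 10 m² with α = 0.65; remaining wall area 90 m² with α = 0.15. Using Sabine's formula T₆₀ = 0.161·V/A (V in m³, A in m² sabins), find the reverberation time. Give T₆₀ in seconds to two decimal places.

0.38 s

Summing Sᵢαᵢ: 58·0.35 + 58·0.57 + 10·0.65 + 90·0.15 = 73.36 m².
T₆₀ = 0.161 × 174 / 73.36 = 0.382 s.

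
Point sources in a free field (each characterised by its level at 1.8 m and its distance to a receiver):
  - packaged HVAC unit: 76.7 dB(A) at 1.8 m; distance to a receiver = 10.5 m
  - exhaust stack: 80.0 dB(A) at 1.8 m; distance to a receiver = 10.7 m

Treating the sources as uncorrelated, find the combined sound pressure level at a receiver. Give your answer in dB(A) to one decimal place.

Apply inverse-square spreading to bring every level to the receiver, then sum 10^(L/10).
packaged HVAC unit: 76.7 − 20·log₁₀(10.5/1.8) = 76.7 − 15.32 = 61.38 dB(A).
exhaust stack: 80.0 − 20·log₁₀(10.7/1.8) = 80.0 − 15.48 = 64.52 dB(A).
Σ 10^(L/10) = 4.205e+06 → L_total = 10·log₁₀(4.205e+06) = 66.24 dB(A).

66.2 dB(A)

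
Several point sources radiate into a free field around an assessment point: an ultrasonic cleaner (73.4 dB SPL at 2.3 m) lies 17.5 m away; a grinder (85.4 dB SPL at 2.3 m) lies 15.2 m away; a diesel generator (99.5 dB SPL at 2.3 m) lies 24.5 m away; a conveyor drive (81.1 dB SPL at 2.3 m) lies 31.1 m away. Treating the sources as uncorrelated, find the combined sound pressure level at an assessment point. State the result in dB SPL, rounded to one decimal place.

79.4 dB SPL

Apply inverse-square spreading to bring every level to the receiver, then sum 10^(L/10).
ultrasonic cleaner: 73.4 − 20·log₁₀(17.5/2.3) = 73.4 − 17.63 = 55.77 dB SPL.
grinder: 85.4 − 20·log₁₀(15.2/2.3) = 85.4 − 16.40 = 69.00 dB SPL.
diesel generator: 99.5 − 20·log₁₀(24.5/2.3) = 99.5 − 20.55 = 78.95 dB SPL.
conveyor drive: 81.1 − 20·log₁₀(31.1/2.3) = 81.1 − 22.62 = 58.48 dB SPL.
Σ 10^(L/10) = 8.757e+07 → L_total = 10·log₁₀(8.757e+07) = 79.42 dB SPL.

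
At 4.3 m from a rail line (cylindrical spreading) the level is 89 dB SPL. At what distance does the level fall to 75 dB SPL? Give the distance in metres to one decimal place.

108.0 m

The 14.0 dB drop corresponds to a distance ratio of 10^(14.0/10) for a line source.
r₂ = 4.3·10^((89−75)/10) = 4.3·10^(14.0/10) = 108.01 m.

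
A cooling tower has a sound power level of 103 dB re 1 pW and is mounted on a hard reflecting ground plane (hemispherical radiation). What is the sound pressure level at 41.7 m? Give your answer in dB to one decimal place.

Free-field hemispherical radiation: L_p = L_w − 10·log₁₀(2π·r²), r = 41.7 m.
2π·r² = 1.093e+04 m², 10·log₁₀ of that is 40.385 dB.
L_p = 103 − 40.385 = 62.62 dB.

62.6 dB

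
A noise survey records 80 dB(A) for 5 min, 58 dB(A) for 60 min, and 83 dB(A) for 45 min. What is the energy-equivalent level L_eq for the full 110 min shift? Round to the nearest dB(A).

Weight each interval's intensity by its duration and average over T = 110 min:
Σ tᵢ·10^(Lᵢ/10) = 5·10^(80/10) + 60·10^(58/10) + 45·10^(83/10) = 9.517e+09.
L_eq = 10·log₁₀(9.517e+09/110) = 79.37 dB(A).

79 dB(A)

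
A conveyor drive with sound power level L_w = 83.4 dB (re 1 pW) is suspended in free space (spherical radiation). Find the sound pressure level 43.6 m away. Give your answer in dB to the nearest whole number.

40 dB

Free-field spherical radiation: L_p = L_w − 10·log₁₀(4π·r²), r = 43.6 m.
4π·r² = 2.389e+04 m², 10·log₁₀ of that is 43.782 dB.
L_p = 83.4 − 43.782 = 39.62 dB.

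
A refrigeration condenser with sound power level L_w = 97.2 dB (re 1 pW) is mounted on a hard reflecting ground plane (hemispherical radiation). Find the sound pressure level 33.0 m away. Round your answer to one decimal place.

Free-field hemispherical radiation: L_p = L_w − 10·log₁₀(2π·r²), r = 33.0 m.
2π·r² = 6842 m², 10·log₁₀ of that is 38.352 dB.
L_p = 97.2 − 38.352 = 58.85 dB.

58.8 dB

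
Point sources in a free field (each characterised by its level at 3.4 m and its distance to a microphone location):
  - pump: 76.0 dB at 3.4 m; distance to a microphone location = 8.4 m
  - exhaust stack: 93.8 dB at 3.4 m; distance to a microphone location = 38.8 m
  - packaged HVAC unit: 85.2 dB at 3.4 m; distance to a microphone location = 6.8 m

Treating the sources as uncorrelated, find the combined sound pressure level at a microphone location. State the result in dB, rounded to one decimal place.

First find each source's level at the receiver (point-source: −20·log₁₀(r/r_ref)), then combine on an intensity basis.
pump: 76.0 − 20·log₁₀(8.4/3.4) = 76.0 − 7.86 = 68.14 dB.
exhaust stack: 93.8 − 20·log₁₀(38.8/3.4) = 93.8 − 21.15 = 72.65 dB.
packaged HVAC unit: 85.2 − 20·log₁₀(6.8/3.4) = 85.2 − 6.02 = 79.18 dB.
Σ 10^(L/10) = 1.077e+08 → L_total = 10·log₁₀(1.077e+08) = 80.32 dB.

80.3 dB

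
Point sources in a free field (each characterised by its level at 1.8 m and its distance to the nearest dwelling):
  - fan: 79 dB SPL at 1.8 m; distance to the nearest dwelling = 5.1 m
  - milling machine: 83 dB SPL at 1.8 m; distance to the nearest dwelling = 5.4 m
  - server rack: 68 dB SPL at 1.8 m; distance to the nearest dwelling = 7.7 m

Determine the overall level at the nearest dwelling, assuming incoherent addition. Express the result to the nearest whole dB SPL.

Propagate each source to the receiver with L = L_ref − 20·log₁₀(r/r_ref), then add intensities.
fan: 79 − 20·log₁₀(5.1/1.8) = 79 − 9.05 = 69.95 dB SPL.
milling machine: 83 − 20·log₁₀(5.4/1.8) = 83 − 9.54 = 73.46 dB SPL.
server rack: 68 − 20·log₁₀(7.7/1.8) = 68 − 12.62 = 55.38 dB SPL.
Σ 10^(L/10) = 3.241e+07 → L_total = 10·log₁₀(3.241e+07) = 75.11 dB SPL.

75 dB SPL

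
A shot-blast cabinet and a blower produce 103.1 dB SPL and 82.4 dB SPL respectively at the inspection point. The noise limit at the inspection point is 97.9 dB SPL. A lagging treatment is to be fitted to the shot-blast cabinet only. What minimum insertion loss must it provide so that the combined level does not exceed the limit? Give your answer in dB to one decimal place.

5.3 dB

The untreated sources together contribute 10^(82.4/10) = 1.738e+08, i.e. 82.40 dB SPL.
To meet 97.9 dB SPL overall, the treated shot-blast cabinet may contribute at most 10^(97.9/10) − 1.738e+08 = 5.992e+09, i.e. 97.78 dB SPL.
So the shot-blast cabinet must be reduced from 103.1 to 97.78 dB SPL: IL = 5.32 dB.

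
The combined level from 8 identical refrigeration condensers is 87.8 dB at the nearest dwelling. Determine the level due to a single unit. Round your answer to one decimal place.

78.8 dB

8 equal contributions raise the level by 10·log₁₀ 8 = 9.031 dB, so each unit alone gives 87.8 − 9.031.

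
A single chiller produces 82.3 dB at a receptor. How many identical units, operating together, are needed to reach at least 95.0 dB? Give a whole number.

19

Need L₁ + 10·log₁₀ N ≥ 95.0, i.e. log₁₀ N ≥ 1.27.
N ≥ 10^(12.7/10) = 18.621, so N = 19.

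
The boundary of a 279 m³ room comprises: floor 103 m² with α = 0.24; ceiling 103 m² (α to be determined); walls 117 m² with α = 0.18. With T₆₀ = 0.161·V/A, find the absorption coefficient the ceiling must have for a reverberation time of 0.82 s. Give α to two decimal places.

0.09

A = 0.161·V/T₆₀ = 0.161·279/0.82 = 54.78 m² sabins.
Absorption from the other surfaces = 103·0.24 + 117·0.18 = 45.78 m², so the ceiling must supply 9.00 m² over 103 m².
α = 9.00/103 = 0.087.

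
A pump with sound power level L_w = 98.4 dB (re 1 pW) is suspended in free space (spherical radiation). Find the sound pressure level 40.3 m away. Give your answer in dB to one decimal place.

55.3 dB

Free-field spherical radiation: L_p = L_w − 10·log₁₀(4π·r²), r = 40.3 m.
4π·r² = 2.041e+04 m², 10·log₁₀ of that is 43.098 dB.
L_p = 98.4 − 43.098 = 55.30 dB.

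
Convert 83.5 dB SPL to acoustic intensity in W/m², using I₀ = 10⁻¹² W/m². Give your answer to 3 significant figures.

I/I₀ = 10^(83.5/10) = 2.239e+08, so I = 2.239e+08 × 10⁻¹² W/m².

0.000224 W/m²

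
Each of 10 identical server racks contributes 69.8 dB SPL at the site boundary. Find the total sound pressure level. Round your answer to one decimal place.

L_total = L₁ + 10·log₁₀ N for N identical incoherent sources.
L_total = 69.8 + 10·log₁₀(10) = 69.8 + 10.000 = 79.80 dB SPL.

79.8 dB SPL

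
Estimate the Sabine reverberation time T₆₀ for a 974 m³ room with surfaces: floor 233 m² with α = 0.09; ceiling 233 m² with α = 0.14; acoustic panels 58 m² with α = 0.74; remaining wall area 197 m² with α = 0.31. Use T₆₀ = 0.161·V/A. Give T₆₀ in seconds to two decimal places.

1.00 s

A = Σ Sᵢαᵢ = 233·0.09 + 233·0.14 + 58·0.74 + 197·0.31 = 157.58 m².
T₆₀ = 0.161·V/A = 0.161·974/157.58 = 0.995 s.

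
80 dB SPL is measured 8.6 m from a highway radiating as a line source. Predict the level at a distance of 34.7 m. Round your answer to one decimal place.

Cylindrical spreading from a line source gives a 10·log₁₀(r₂/r₁) drop.
L₂ = 80 − 10·log₁₀(34.7/8.6) = 80 − 6.058 = 73.94 dB SPL.

73.9 dB SPL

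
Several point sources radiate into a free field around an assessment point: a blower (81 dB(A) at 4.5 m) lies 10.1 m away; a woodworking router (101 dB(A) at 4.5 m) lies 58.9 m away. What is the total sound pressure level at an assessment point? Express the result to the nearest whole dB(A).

80 dB(A)

Propagate each source to the receiver with L = L_ref − 20·log₁₀(r/r_ref), then add intensities.
blower: 81 − 20·log₁₀(10.1/4.5) = 81 − 7.02 = 73.98 dB(A).
woodworking router: 101 − 20·log₁₀(58.9/4.5) = 101 − 22.34 = 78.66 dB(A).
Σ 10^(L/10) = 9.848e+07 → L_total = 10·log₁₀(9.848e+07) = 79.93 dB(A).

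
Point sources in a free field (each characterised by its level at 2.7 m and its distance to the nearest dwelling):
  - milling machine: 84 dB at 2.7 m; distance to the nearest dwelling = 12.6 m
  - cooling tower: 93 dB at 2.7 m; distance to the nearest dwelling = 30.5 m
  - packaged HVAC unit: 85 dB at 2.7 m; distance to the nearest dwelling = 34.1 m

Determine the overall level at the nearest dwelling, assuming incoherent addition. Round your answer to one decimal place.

Apply inverse-square spreading to bring every level to the receiver, then sum 10^(L/10).
milling machine: 84 − 20·log₁₀(12.6/2.7) = 84 − 13.38 = 70.62 dB.
cooling tower: 93 − 20·log₁₀(30.5/2.7) = 93 − 21.06 = 71.94 dB.
packaged HVAC unit: 85 − 20·log₁₀(34.1/2.7) = 85 − 22.03 = 62.97 dB.
Σ 10^(L/10) = 2.915e+07 → L_total = 10·log₁₀(2.915e+07) = 74.65 dB.

74.6 dB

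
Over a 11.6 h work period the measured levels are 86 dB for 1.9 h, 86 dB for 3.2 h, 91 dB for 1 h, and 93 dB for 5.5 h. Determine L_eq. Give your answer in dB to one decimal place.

90.9 dB

Weight each interval's intensity by its duration and average over T = 11.6 h:
Σ tᵢ·10^(Lᵢ/10) = 1.9·10^(86/10) + 3.2·10^(86/10) + 1·10^(91/10) + 5.5·10^(93/10) = 1.426e+10.
L_eq = 10·log₁₀(1.426e+10/11.6) = 90.90 dB.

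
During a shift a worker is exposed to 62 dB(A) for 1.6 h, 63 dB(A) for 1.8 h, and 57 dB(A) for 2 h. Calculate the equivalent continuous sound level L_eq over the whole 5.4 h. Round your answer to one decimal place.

The energy average is taken in the linear domain: L_eq = 10·log₁₀[(Σ tᵢ·10^(Lᵢ/10))/T], T = 5.4 h.
Σ tᵢ·10^(Lᵢ/10) = 1.6·10^(62/10) + 1.8·10^(63/10) + 2·10^(57/10) = 7.130e+06.
L_eq = 10·log₁₀(7.130e+06/5.4) = 61.21 dB(A).

61.2 dB(A)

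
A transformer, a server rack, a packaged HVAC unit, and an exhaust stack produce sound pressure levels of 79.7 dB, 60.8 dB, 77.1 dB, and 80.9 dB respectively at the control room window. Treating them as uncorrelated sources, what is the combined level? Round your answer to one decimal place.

84.3 dB

For uncorrelated sources the intensities add, so convert each level to linear form, sum, and take 10·log₁₀ of the total.
Σ 10^(L/10) = 10^(79.7/10) + 10^(60.8/10) + 10^(77.1/10) + 10^(80.9/10) = 2.688e+08.
L_total = 10·log₁₀(2.688e+08) = 84.29 dB.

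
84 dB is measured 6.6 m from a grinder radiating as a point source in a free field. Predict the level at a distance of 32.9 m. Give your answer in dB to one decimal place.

For a point source, L₂ = L₁ − 20·log₁₀(r₂/r₁).
L₂ = 84 − 20·log₁₀(32.9/6.6) = 84 − 13.953 = 70.05 dB.

70.0 dB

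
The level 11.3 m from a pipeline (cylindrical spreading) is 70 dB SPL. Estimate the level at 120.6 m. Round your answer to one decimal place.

Line-source attenuation: ΔL = 10·log₁₀(r₂/r₁) = 10·log₁₀(120.6/11.3) = 10.283 dB.
L₂ = 70 − 10·log₁₀(120.6/11.3) = 70 − 10.283 = 59.72 dB SPL.

59.7 dB SPL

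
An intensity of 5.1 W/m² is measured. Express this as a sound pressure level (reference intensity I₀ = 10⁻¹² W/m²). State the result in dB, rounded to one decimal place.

I/I₀ = 5.1/10⁻¹² = 5.1×10^12, and L = 10·log₁₀(I/I₀).
L = 10·(0.7076 + 12) = 127.08 dB.

127.1 dB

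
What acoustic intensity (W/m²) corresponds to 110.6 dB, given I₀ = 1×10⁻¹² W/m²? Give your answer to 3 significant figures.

I/I₀ = 10^(110.6/10) = 1.148e+11, so I = 1.148e+11 × 10⁻¹² W/m².

0.115 W/m²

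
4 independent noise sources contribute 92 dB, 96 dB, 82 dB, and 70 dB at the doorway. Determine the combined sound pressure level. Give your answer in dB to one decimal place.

Incoherent sources combine by intensity addition: L_total = 10·log₁₀(Σ 10^(L_i/10)).
Σ 10^(L/10) = 10^(92/10) + 10^(96/10) + 10^(82/10) + 10^(70/10) = 5.734e+09.
L_total = 10·log₁₀(5.734e+09) = 97.58 dB.

97.6 dB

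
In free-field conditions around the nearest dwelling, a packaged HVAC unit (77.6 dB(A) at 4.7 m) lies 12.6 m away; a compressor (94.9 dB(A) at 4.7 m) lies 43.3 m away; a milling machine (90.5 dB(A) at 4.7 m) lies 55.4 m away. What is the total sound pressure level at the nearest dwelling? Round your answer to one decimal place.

Apply inverse-square spreading to bring every level to the receiver, then sum 10^(L/10).
packaged HVAC unit: 77.6 − 20·log₁₀(12.6/4.7) = 77.6 − 8.57 = 69.03 dB(A).
compressor: 94.9 − 20·log₁₀(43.3/4.7) = 94.9 − 19.29 = 75.61 dB(A).
milling machine: 90.5 − 20·log₁₀(55.4/4.7) = 90.5 − 21.43 = 69.07 dB(A).
Σ 10^(L/10) = 5.249e+07 → L_total = 10·log₁₀(5.249e+07) = 77.20 dB(A).

77.2 dB(A)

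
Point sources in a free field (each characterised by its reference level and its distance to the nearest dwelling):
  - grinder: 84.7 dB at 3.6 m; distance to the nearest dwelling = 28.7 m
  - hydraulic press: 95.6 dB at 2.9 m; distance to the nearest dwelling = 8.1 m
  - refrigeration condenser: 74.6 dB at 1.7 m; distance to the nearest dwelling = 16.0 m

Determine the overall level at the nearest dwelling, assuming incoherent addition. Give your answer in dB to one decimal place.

Apply inverse-square spreading to bring every level to the receiver, then sum 10^(L/10).
grinder: 84.7 − 20·log₁₀(28.7/3.6) = 84.7 − 18.03 = 66.67 dB.
hydraulic press: 95.6 − 20·log₁₀(8.1/2.9) = 95.6 − 8.92 = 86.68 dB.
refrigeration condenser: 74.6 − 20·log₁₀(16.0/1.7) = 74.6 − 19.47 = 55.13 dB.
Σ 10^(L/10) = 4.704e+08 → L_total = 10·log₁₀(4.704e+08) = 86.72 dB.

86.7 dB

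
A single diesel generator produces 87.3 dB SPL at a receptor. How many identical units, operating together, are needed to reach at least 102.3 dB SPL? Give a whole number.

The shortfall is 102.3 − 87.3 = 15.0 dB, and N units add 10·log₁₀ N, so need 10·log₁₀ N ≥ 15.0.
N ≥ 10^(15.0/10) = 31.623, so N = 32.

32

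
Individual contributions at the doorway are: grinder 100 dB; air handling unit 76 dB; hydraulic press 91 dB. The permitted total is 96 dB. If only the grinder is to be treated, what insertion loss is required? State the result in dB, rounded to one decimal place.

5.7 dB

The untreated sources together contribute 10^(76/10) + 10^(91/10) = 1.299e+09, i.e. 91.14 dB.
To meet 96 dB overall, the treated grinder may contribute at most 10^(96/10) − 1.299e+09 = 2.682e+09, i.e. 94.29 dB.
Required insertion loss = 100 − 94.29 = 5.71 dB.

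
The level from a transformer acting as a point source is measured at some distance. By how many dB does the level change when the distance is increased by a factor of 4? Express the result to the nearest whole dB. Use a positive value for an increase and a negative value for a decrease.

-12 dB

A point source loses 6 dB per doubling of distance; generally ΔL = −20·log₁₀(r₂/r₁).
ΔL = −20·log₁₀(4) = -12.04 dB.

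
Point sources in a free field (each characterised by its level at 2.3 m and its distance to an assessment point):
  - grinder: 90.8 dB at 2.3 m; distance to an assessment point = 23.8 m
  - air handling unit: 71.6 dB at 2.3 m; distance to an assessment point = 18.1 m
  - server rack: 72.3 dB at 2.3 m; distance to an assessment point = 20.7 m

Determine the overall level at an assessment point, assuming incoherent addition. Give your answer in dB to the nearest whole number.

First find each source's level at the receiver (point-source: −20·log₁₀(r/r_ref)), then combine on an intensity basis.
grinder: 90.8 − 20·log₁₀(23.8/2.3) = 90.8 − 20.30 = 70.50 dB.
air handling unit: 71.6 − 20·log₁₀(18.1/2.3) = 71.6 − 17.92 = 53.68 dB.
server rack: 72.3 − 20·log₁₀(20.7/2.3) = 72.3 − 19.08 = 53.22 dB.
Σ 10^(L/10) = 1.167e+07 → L_total = 10·log₁₀(1.167e+07) = 70.67 dB.

71 dB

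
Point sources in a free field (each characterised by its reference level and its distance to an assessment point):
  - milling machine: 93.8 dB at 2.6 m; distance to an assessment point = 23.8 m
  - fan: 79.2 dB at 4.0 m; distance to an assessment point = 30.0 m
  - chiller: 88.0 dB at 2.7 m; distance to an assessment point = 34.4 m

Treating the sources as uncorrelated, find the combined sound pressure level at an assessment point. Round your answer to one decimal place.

First find each source's level at the receiver (point-source: −20·log₁₀(r/r_ref)), then combine on an intensity basis.
milling machine: 93.8 − 20·log₁₀(23.8/2.6) = 93.8 − 19.23 = 74.57 dB.
fan: 79.2 − 20·log₁₀(30.0/4.0) = 79.2 − 17.50 = 61.70 dB.
chiller: 88.0 − 20·log₁₀(34.4/2.7) = 88.0 − 22.10 = 65.90 dB.
Σ 10^(L/10) = 3.399e+07 → L_total = 10·log₁₀(3.399e+07) = 75.31 dB.

75.3 dB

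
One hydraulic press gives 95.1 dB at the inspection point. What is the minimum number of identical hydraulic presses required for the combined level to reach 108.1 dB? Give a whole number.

N identical sources give L₁ + 10·log₁₀ N, so require 10·log₁₀ N ≥ 108.1 − 95.1 = 13.0 dB.
N ≥ 10^(13.0/10) = 19.953, so N = 20.

20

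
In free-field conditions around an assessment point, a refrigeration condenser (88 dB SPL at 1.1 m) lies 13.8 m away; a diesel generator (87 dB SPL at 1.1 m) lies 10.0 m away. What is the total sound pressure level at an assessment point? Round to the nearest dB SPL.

First find each source's level at the receiver (point-source: −20·log₁₀(r/r_ref)), then combine on an intensity basis.
refrigeration condenser: 88 − 20·log₁₀(13.8/1.1) = 88 − 21.97 = 66.03 dB SPL.
diesel generator: 87 − 20·log₁₀(10.0/1.1) = 87 − 19.17 = 67.83 dB SPL.
Σ 10^(L/10) = 1.007e+07 → L_total = 10·log₁₀(1.007e+07) = 70.03 dB SPL.

70 dB SPL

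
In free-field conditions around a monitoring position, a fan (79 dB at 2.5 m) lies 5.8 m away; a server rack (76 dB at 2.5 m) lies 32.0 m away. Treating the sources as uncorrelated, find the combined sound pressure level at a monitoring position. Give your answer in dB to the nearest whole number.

72 dB

First find each source's level at the receiver (point-source: −20·log₁₀(r/r_ref)), then combine on an intensity basis.
fan: 79 − 20·log₁₀(5.8/2.5) = 79 − 7.31 = 71.69 dB.
server rack: 76 − 20·log₁₀(32.0/2.5) = 76 − 22.14 = 53.86 dB.
Σ 10^(L/10) = 1.500e+07 → L_total = 10·log₁₀(1.500e+07) = 71.76 dB.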